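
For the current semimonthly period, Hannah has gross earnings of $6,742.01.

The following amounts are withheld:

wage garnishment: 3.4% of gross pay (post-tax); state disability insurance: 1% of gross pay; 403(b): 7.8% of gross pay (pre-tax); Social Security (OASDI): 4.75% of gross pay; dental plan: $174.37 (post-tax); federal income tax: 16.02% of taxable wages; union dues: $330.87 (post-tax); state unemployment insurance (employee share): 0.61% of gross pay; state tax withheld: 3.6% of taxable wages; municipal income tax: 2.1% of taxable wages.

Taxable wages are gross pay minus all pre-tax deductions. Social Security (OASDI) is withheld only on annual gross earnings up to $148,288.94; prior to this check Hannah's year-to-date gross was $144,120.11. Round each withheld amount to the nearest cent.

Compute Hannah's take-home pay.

$3,824.95

403(b): $6,742.01 × 0.078 = $525.88
Taxable wages = $6,742.01 − $525.88 = $6,216.13
Municipal income tax: $6,216.13 × 0.021 = $130.54
State tax withheld: $6,216.13 × 0.036 = $223.78
Federal income tax: $6,216.13 × 0.1602 = $995.82
State disability insurance: $6,742.01 × 0.01 = $67.42
Social Security (OASDI): only $148,288.94 − $144,120.11 = $4,168.83 of this check is subject → $4,168.83 × 0.0475 = $198.02
State unemployment insurance (employee share): $6,742.01 × 0.0061 = $41.13
Union dues: $330.87
Wage garnishment: $6,742.01 × 0.034 = $229.23
Dental plan: $174.37
Total deductions = $525.88 + $130.54 + $223.78 + $995.82 + $67.42 + $198.02 + $41.13 + $330.87 + $229.23 + $174.37 = $2,917.06
Net pay = $6,742.01 − $2,917.06 = $3,824.95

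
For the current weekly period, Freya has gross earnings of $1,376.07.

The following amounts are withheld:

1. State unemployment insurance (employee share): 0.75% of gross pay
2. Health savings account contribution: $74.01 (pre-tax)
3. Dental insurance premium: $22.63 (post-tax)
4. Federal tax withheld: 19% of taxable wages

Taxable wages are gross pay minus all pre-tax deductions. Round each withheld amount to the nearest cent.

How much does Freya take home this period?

$1,021.72

Health savings account contribution: $74.01
Taxable wages = $1,376.07 − $74.01 = $1,302.06
Federal tax withheld: $1,302.06 × 0.19 = $247.39
State unemployment insurance (employee share): $1,376.07 × 0.0075 = $10.32
Dental insurance premium: $22.63
Total deductions = $74.01 + $247.39 + $10.32 + $22.63 = $354.35
Net pay = $1,376.07 − $354.35 = $1,021.72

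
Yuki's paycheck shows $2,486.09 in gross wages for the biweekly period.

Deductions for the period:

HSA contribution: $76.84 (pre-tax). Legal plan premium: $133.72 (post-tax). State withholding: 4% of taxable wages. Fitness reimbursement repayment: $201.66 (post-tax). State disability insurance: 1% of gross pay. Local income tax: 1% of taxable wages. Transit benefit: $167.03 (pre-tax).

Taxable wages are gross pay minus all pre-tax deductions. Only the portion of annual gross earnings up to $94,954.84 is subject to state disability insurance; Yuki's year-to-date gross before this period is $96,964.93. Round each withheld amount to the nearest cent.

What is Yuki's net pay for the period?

$1,794.73

Transit benefit: $167.03
HSA contribution: $76.84
Pre-tax total = $167.03 + $76.84 = $243.87
Taxable wages = $2,486.09 − $243.87 = $2,242.22
Local income tax: $2,242.22 × 0.01 = $22.42
State withholding: $2,242.22 × 0.04 = $89.69
State disability insurance: annual cap $94,954.84 already reached (YTD $96,964.93), so $0.00
Legal plan premium: $133.72
Fitness reimbursement repayment: $201.66
Total deductions = $167.03 + $76.84 + $22.42 + $89.69 + $0.00 + $133.72 + $201.66 = $691.36
Net pay = $2,486.09 − $691.36 = $1,794.73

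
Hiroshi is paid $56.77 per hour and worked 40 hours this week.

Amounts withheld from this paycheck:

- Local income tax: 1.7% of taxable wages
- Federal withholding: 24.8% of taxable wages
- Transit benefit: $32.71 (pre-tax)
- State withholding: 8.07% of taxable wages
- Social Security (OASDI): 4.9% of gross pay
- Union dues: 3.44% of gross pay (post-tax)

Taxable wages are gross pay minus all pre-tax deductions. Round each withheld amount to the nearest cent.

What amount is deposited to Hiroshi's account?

$1274.99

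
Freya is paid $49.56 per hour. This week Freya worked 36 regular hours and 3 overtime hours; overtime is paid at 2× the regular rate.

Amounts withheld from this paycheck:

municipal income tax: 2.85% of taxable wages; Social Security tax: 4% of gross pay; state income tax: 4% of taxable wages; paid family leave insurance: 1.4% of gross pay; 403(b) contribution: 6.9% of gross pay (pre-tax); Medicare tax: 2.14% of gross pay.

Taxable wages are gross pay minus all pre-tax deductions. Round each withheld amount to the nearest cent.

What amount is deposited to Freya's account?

Regular pay: 36 × $49.56 = $1784.16
Overtime pay: 3 × $49.56 × 2 = $297.36
Gross pay = $1784.16 + $297.36 = $2081.52
403(b) contribution: $2081.52 × 0.069 = $143.62
Taxable wages = $2081.52 − $143.62 = $1937.90
Municipal income tax: $1937.90 × 0.0285 = $55.23
State income tax: $1937.90 × 0.04 = $77.52
Paid family leave insurance: $2081.52 × 0.014 = $29.14
Social Security tax: $2081.52 × 0.04 = $83.26
Medicare tax: $2081.52 × 0.0214 = $44.54
Total deductions = $143.62 + $55.23 + $77.52 + $29.14 + $83.26 + $44.54 = $433.31
Net pay = $2081.52 − $433.31 = $1648.21

$1648.21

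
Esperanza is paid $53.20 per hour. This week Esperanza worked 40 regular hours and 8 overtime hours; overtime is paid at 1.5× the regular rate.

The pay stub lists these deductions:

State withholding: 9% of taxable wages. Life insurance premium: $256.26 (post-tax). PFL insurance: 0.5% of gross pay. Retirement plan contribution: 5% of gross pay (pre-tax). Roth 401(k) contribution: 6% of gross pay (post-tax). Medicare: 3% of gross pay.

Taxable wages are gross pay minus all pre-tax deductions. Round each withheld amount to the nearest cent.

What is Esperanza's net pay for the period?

Regular pay: 40 × $53.20 = $2,128.00
Overtime pay: 8 × $53.20 × 1.5 = $638.40
Gross pay = $2,128.00 + $638.40 = $2,766.40
Retirement plan contribution: $2,766.40 × 0.05 = $138.32
Taxable wages = $2,766.40 − $138.32 = $2,628.08
State withholding: $2,628.08 × 0.09 = $236.53
Medicare: $2,766.40 × 0.03 = $82.99
PFL insurance: $2,766.40 × 0.005 = $13.83
Roth 401(k) contribution: $2,766.40 × 0.06 = $165.98
Life insurance premium: $256.26
Total deductions = $138.32 + $236.53 + $82.99 + $13.83 + $165.98 + $256.26 = $893.91
Net pay = $2,766.40 − $893.91 = $1,872.49

$1,872.49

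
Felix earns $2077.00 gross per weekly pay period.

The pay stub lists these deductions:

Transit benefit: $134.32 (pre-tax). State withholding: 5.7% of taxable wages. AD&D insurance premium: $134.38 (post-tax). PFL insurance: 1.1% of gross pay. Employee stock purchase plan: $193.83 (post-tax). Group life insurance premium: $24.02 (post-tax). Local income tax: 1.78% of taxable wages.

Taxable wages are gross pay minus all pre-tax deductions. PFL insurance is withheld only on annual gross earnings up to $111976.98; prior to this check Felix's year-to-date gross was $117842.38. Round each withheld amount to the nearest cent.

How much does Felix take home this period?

$1445.14

Transit benefit: $134.32
Taxable wages = $2077.00 − $134.32 = $1942.68
Local income tax: $1942.68 × 0.0178 = $34.58
State withholding: $1942.68 × 0.057 = $110.73
PFL insurance: annual cap $111976.98 already reached (YTD $117842.38), so $0.00
Group life insurance premium: $24.02
AD&D insurance premium: $134.38
Employee stock purchase plan: $193.83
Total deductions = $134.32 + $34.58 + $110.73 + $0.00 + $24.02 + $134.38 + $193.83 = $631.86
Net pay = $2077.00 − $631.86 = $1445.14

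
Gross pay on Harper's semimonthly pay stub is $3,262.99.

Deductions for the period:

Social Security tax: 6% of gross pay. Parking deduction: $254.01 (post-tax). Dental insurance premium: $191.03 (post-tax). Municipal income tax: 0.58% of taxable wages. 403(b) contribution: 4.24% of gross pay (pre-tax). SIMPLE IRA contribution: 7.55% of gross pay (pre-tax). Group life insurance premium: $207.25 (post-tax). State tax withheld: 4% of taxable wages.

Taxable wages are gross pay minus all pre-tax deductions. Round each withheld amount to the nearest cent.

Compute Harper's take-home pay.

403(b) contribution: $3,262.99 × 0.0424 = $138.35
SIMPLE IRA contribution: $3,262.99 × 0.0755 = $246.36
Pre-tax total = $138.35 + $246.36 = $384.71
Taxable wages = $3,262.99 − $384.71 = $2,878.28
Municipal income tax: $2,878.28 × 0.0058 = $16.69
State tax withheld: $2,878.28 × 0.04 = $115.13
Social Security tax: $3,262.99 × 0.06 = $195.78
Parking deduction: $254.01
Group life insurance premium: $207.25
Dental insurance premium: $191.03
Total deductions = $138.35 + $246.36 + $16.69 + $115.13 + $195.78 + $254.01 + $207.25 + $191.03 = $1,364.60
Net pay = $3,262.99 − $1,364.60 = $1,898.39

$1,898.39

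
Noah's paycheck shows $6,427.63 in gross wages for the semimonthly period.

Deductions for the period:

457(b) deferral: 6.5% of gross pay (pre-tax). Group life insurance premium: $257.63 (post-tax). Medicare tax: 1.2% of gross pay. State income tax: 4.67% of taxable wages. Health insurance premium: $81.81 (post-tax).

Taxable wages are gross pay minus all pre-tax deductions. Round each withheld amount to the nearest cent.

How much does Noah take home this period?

$5,312.60

457(b) deferral: $6,427.63 × 0.065 = $417.80
Taxable wages = $6,427.63 − $417.80 = $6,009.83
State income tax: $6,009.83 × 0.0467 = $280.66
Medicare tax: $6,427.63 × 0.012 = $77.13
Group life insurance premium: $257.63
Health insurance premium: $81.81
Total deductions = $417.80 + $280.66 + $77.13 + $257.63 + $81.81 = $1,115.03
Net pay = $6,427.63 − $1,115.03 = $5,312.60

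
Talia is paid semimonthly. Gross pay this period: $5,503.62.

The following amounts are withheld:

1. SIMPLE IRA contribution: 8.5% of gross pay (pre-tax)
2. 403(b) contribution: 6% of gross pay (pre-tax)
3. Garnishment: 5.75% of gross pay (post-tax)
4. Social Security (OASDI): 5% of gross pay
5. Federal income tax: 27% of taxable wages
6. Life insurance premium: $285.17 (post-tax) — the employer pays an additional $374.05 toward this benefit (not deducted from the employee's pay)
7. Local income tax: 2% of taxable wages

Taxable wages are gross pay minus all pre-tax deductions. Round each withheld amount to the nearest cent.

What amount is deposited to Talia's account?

403(b) contribution: $5,503.62 × 0.06 = $330.22
SIMPLE IRA contribution: $5,503.62 × 0.085 = $467.81
Pre-tax total = $330.22 + $467.81 = $798.03
Taxable wages = $5,503.62 − $798.03 = $4,705.59
Federal income tax: $4,705.59 × 0.27 = $1,270.51
Local income tax: $4,705.59 × 0.02 = $94.11
Social Security (OASDI): $5,503.62 × 0.05 = $275.18
Garnishment: $5,503.62 × 0.0575 = $316.46
Life insurance premium: $285.17
(Employer's $374.05 toward life insurance premium is not withheld from the employee.)
Total deductions = $330.22 + $467.81 + $1,270.51 + $94.11 + $275.18 + $316.46 + $285.17 = $3,039.46
Net pay = $5,503.62 − $3,039.46 = $2,464.16

$2,464.16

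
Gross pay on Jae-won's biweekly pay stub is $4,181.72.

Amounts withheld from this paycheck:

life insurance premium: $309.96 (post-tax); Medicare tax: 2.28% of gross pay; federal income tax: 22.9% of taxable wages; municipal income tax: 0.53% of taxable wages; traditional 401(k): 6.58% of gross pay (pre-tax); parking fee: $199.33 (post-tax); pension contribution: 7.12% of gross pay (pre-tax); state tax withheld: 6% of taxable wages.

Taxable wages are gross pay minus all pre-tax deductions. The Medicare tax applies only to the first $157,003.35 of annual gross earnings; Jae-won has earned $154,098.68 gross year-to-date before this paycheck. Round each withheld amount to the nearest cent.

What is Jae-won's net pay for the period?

$1,971.22

Pension contribution: $4,181.72 × 0.0712 = $297.74
Traditional 401(k): $4,181.72 × 0.0658 = $275.16
Pre-tax total = $297.74 + $275.16 = $572.90
Taxable wages = $4,181.72 − $572.90 = $3,608.82
Federal income tax: $3,608.82 × 0.229 = $826.42
Municipal income tax: $3,608.82 × 0.0053 = $19.13
State tax withheld: $3,608.82 × 0.06 = $216.53
Medicare tax: only $157,003.35 − $154,098.68 = $2,904.67 of this check is subject → $2,904.67 × 0.0228 = $66.23
Life insurance premium: $309.96
Parking fee: $199.33
Total deductions = $297.74 + $275.16 + $826.42 + $19.13 + $216.53 + $66.23 + $309.96 + $199.33 = $2,210.50
Net pay = $4,181.72 − $2,210.50 = $1,971.22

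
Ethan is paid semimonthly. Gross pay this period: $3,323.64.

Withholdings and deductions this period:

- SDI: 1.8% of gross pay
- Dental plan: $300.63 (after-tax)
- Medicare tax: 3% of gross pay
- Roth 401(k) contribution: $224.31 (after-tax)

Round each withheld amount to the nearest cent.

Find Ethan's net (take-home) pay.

$2,639.16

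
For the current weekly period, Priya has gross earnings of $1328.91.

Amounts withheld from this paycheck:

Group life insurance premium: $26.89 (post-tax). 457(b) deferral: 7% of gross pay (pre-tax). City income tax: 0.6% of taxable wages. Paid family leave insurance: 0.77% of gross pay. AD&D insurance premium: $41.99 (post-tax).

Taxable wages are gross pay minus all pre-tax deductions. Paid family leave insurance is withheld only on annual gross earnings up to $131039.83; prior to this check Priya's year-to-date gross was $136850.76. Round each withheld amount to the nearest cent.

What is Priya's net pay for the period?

$1159.59

457(b) deferral: $1328.91 × 0.07 = $93.02
Taxable wages = $1328.91 − $93.02 = $1235.89
City income tax: $1235.89 × 0.006 = $7.42
Paid family leave insurance: annual cap $131039.83 already reached (YTD $136850.76), so $0.00
Group life insurance premium: $26.89
AD&D insurance premium: $41.99
Total deductions = $93.02 + $7.42 + $0.00 + $26.89 + $41.99 = $169.32
Net pay = $1328.91 − $169.32 = $1159.59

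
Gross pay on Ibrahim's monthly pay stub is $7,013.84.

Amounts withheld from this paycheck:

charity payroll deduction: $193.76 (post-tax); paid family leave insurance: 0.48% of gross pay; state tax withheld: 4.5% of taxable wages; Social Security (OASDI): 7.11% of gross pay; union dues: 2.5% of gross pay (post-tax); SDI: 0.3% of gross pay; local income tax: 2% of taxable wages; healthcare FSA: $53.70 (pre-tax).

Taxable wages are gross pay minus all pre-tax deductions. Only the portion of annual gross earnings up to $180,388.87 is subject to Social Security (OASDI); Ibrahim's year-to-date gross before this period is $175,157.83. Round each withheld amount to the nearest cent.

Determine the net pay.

$5,711.98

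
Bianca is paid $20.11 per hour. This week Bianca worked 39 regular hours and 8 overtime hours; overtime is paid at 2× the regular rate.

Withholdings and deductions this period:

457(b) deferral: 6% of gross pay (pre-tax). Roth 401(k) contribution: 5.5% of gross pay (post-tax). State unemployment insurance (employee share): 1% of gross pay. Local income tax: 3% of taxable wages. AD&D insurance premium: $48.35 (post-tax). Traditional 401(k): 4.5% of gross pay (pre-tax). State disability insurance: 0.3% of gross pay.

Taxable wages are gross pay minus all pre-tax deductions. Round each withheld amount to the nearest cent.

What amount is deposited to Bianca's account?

$836.66

Regular pay: 39 × $20.11 = $784.29
Overtime pay: 8 × $20.11 × 2 = $321.76
Gross pay = $784.29 + $321.76 = $1106.05
Traditional 401(k): $1106.05 × 0.045 = $49.77
457(b) deferral: $1106.05 × 0.06 = $66.36
Pre-tax total = $49.77 + $66.36 = $116.13
Taxable wages = $1106.05 − $116.13 = $989.92
Local income tax: $989.92 × 0.03 = $29.70
State disability insurance: $1106.05 × 0.003 = $3.32
State unemployment insurance (employee share): $1106.05 × 0.01 = $11.06
Roth 401(k) contribution: $1106.05 × 0.055 = $60.83
AD&D insurance premium: $48.35
Total deductions = $49.77 + $66.36 + $29.70 + $3.32 + $11.06 + $60.83 + $48.35 = $269.39
Net pay = $1106.05 − $269.39 = $836.66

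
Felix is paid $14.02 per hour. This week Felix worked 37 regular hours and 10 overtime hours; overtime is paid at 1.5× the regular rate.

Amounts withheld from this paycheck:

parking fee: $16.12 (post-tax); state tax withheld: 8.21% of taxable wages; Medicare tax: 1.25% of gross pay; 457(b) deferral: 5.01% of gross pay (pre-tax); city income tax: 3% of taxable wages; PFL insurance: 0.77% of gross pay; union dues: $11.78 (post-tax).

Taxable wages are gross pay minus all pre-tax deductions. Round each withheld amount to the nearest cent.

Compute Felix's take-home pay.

Regular pay: 37 × $14.02 = $518.74
Overtime pay: 10 × $14.02 × 1.5 = $210.30
Gross pay = $518.74 + $210.30 = $729.04
457(b) deferral: $729.04 × 0.0501 = $36.52
Taxable wages = $729.04 − $36.52 = $692.52
City income tax: $692.52 × 0.03 = $20.78
State tax withheld: $692.52 × 0.0821 = $56.86
PFL insurance: $729.04 × 0.0077 = $5.61
Medicare tax: $729.04 × 0.0125 = $9.11
Union dues: $11.78
Parking fee: $16.12
Total deductions = $36.52 + $20.78 + $56.86 + $5.61 + $9.11 + $11.78 + $16.12 = $156.78
Net pay = $729.04 − $156.78 = $572.26

$572.26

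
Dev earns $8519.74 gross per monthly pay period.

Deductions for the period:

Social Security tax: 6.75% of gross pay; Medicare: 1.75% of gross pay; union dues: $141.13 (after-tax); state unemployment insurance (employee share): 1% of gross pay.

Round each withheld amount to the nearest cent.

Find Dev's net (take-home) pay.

Medicare: $8519.74 × 0.0175 = $149.10
Social Security tax: $8519.74 × 0.0675 = $575.08
State unemployment insurance (employee share): $8519.74 × 0.01 = $85.20
Union dues: $141.13
Total deductions = $149.10 + $575.08 + $85.20 + $141.13 = $950.51
Net pay = $8519.74 − $950.51 = $7569.23

$7569.23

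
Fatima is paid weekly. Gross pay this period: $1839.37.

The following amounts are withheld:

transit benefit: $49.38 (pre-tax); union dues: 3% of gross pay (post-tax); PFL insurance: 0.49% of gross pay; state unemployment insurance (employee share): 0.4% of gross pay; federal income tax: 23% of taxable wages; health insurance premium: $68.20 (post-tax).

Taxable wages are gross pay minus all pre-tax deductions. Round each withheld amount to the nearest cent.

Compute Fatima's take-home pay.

$1238.54

Transit benefit: $49.38
Taxable wages = $1839.37 − $49.38 = $1789.99
Federal income tax: $1789.99 × 0.23 = $411.70
PFL insurance: $1839.37 × 0.0049 = $9.01
State unemployment insurance (employee share): $1839.37 × 0.004 = $7.36
Union dues: $1839.37 × 0.03 = $55.18
Health insurance premium: $68.20
Total deductions = $49.38 + $411.70 + $9.01 + $7.36 + $55.18 + $68.20 = $600.83
Net pay = $1839.37 − $600.83 = $1238.54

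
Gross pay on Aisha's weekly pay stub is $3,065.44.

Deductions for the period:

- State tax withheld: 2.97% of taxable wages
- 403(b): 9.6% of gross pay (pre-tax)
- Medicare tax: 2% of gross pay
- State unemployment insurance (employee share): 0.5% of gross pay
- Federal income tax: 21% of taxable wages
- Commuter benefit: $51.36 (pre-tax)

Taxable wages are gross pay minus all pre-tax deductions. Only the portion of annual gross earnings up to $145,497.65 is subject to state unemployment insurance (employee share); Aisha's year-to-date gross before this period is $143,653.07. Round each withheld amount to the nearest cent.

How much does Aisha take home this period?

Commuter benefit: $51.36
403(b): $3,065.44 × 0.096 = $294.28
Pre-tax total = $51.36 + $294.28 = $345.64
Taxable wages = $3,065.44 − $345.64 = $2,719.80
Federal income tax: $2,719.80 × 0.21 = $571.16
State tax withheld: $2,719.80 × 0.0297 = $80.78
Medicare tax: $3,065.44 × 0.02 = $61.31
State unemployment insurance (employee share): only $145,497.65 − $143,653.07 = $1,844.58 of this check is subject → $1,844.58 × 0.005 = $9.22
Total deductions = $51.36 + $294.28 + $571.16 + $80.78 + $61.31 + $9.22 = $1,068.11
Net pay = $3,065.44 − $1,068.11 = $1,997.33

$1,997.33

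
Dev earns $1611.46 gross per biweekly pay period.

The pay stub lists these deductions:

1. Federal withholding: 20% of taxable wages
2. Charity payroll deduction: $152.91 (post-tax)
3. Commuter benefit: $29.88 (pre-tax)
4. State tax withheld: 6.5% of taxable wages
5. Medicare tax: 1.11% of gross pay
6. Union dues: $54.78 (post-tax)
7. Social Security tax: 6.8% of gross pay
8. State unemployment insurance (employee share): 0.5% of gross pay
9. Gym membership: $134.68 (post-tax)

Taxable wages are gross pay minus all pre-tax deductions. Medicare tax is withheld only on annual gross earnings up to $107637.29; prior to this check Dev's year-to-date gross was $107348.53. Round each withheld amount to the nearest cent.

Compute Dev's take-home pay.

$699.24

Commuter benefit: $29.88
Taxable wages = $1611.46 − $29.88 = $1581.58
State tax withheld: $1581.58 × 0.065 = $102.80
Federal withholding: $1581.58 × 0.2 = $316.32
State unemployment insurance (employee share): $1611.46 × 0.005 = $8.06
Social Security tax: $1611.46 × 0.068 = $109.58
Medicare tax: only $107637.29 − $107348.53 = $288.76 of this check is subject → $288.76 × 0.0111 = $3.21
Union dues: $54.78
Gym membership: $134.68
Charity payroll deduction: $152.91
Total deductions = $29.88 + $102.80 + $316.32 + $8.06 + $109.58 + $3.21 + $54.78 + $134.68 + $152.91 = $912.22
Net pay = $1611.46 − $912.22 = $699.24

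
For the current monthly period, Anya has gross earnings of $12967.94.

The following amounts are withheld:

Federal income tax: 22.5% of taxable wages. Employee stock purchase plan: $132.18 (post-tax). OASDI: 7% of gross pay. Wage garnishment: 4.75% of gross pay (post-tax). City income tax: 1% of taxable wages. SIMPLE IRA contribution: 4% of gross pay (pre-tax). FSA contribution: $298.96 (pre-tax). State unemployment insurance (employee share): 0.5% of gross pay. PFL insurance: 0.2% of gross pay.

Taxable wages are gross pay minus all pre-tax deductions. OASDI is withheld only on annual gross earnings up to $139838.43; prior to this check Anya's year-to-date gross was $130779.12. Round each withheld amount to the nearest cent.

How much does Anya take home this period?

FSA contribution: $298.96
SIMPLE IRA contribution: $12967.94 × 0.04 = $518.72
Pre-tax total = $298.96 + $518.72 = $817.68
Taxable wages = $12967.94 − $817.68 = $12150.26
City income tax: $12150.26 × 0.01 = $121.50
Federal income tax: $12150.26 × 0.225 = $2733.81
State unemployment insurance (employee share): $12967.94 × 0.005 = $64.84
OASDI: only $139838.43 − $130779.12 = $9059.31 of this check is subject → $9059.31 × 0.07 = $634.15
PFL insurance: $12967.94 × 0.002 = $25.94
Employee stock purchase plan: $132.18
Wage garnishment: $12967.94 × 0.0475 = $615.98
Total deductions = $298.96 + $518.72 + $121.50 + $2733.81 + $64.84 + $634.15 + $25.94 + $132.18 + $615.98 = $5146.08
Net pay = $12967.94 − $5146.08 = $7821.86

$7821.86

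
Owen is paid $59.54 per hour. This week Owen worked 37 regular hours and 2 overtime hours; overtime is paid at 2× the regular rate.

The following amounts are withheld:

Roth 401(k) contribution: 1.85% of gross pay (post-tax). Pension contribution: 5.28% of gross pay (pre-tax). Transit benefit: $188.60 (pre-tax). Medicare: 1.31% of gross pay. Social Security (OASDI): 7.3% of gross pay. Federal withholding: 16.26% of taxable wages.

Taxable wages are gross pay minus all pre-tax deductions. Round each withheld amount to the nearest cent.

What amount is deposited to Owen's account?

$1523.00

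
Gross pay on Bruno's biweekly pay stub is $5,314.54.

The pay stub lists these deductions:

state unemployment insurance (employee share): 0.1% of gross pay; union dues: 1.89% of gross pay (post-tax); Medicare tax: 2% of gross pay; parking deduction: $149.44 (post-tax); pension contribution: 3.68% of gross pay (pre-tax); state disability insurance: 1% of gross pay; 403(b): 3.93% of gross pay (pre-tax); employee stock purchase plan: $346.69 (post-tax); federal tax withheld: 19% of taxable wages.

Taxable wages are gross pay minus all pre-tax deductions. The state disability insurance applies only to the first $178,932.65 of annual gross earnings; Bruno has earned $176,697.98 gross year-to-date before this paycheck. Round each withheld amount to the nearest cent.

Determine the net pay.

$3,246.66

403(b): $5,314.54 × 0.0393 = $208.86
Pension contribution: $5,314.54 × 0.0368 = $195.58
Pre-tax total = $208.86 + $195.58 = $404.44
Taxable wages = $5,314.54 − $404.44 = $4,910.10
Federal tax withheld: $4,910.10 × 0.19 = $932.92
Medicare tax: $5,314.54 × 0.02 = $106.29
State disability insurance: only $178,932.65 − $176,697.98 = $2,234.67 of this check is subject → $2,234.67 × 0.01 = $22.35
State unemployment insurance (employee share): $5,314.54 × 0.001 = $5.31
Union dues: $5,314.54 × 0.0189 = $100.44
Parking deduction: $149.44
Employee stock purchase plan: $346.69
Total deductions = $208.86 + $195.58 + $932.92 + $106.29 + $22.35 + $5.31 + $100.44 + $149.44 + $346.69 = $2,067.88
Net pay = $5,314.54 − $2,067.88 = $3,246.66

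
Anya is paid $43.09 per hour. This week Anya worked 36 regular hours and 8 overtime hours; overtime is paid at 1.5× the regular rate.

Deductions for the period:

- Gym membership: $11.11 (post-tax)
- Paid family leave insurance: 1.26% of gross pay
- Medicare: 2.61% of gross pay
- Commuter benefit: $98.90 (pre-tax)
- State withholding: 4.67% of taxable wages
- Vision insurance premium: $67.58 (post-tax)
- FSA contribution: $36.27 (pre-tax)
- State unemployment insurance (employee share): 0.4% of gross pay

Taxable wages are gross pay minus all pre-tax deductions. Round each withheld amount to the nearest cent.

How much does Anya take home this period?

$1,675.87

Regular pay: 36 × $43.09 = $1,551.24
Overtime pay: 8 × $43.09 × 1.5 = $517.08
Gross pay = $1,551.24 + $517.08 = $2,068.32
Commuter benefit: $98.90
FSA contribution: $36.27
Pre-tax total = $98.90 + $36.27 = $135.17
Taxable wages = $2,068.32 − $135.17 = $1,933.15
State withholding: $1,933.15 × 0.0467 = $90.28
Medicare: $2,068.32 × 0.0261 = $53.98
Paid family leave insurance: $2,068.32 × 0.0126 = $26.06
State unemployment insurance (employee share): $2,068.32 × 0.004 = $8.27
Vision insurance premium: $67.58
Gym membership: $11.11
Total deductions = $98.90 + $36.27 + $90.28 + $53.98 + $26.06 + $8.27 + $67.58 + $11.11 = $392.45
Net pay = $2,068.32 − $392.45 = $1,675.87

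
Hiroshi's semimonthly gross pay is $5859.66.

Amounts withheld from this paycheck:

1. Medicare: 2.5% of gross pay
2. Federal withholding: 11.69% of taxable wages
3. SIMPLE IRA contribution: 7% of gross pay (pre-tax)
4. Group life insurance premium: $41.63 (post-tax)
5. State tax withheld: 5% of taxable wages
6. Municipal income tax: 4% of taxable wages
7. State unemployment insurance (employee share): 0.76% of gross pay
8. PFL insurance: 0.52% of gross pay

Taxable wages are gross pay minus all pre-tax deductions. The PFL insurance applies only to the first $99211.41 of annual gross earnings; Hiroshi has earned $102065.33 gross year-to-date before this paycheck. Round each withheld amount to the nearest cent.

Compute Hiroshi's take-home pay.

SIMPLE IRA contribution: $5859.66 × 0.07 = $410.18
Taxable wages = $5859.66 − $410.18 = $5449.48
State tax withheld: $5449.48 × 0.05 = $272.47
Municipal income tax: $5449.48 × 0.04 = $217.98
Federal withholding: $5449.48 × 0.1169 = $637.04
PFL insurance: annual cap $99211.41 already reached (YTD $102065.33), so $0.00
State unemployment insurance (employee share): $5859.66 × 0.0076 = $44.53
Medicare: $5859.66 × 0.025 = $146.49
Group life insurance premium: $41.63
Total deductions = $410.18 + $272.47 + $217.98 + $637.04 + $0.00 + $44.53 + $146.49 + $41.63 = $1770.32
Net pay = $5859.66 − $1770.32 = $4089.34

$4089.34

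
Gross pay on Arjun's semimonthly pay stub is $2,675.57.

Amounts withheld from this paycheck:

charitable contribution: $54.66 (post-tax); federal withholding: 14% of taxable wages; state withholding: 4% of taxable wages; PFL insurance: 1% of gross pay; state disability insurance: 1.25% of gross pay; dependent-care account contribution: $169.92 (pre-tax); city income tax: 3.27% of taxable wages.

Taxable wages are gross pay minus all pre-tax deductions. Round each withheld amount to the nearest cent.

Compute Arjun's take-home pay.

Dependent-care account contribution: $169.92
Taxable wages = $2,675.57 − $169.92 = $2,505.65
Federal withholding: $2,505.65 × 0.14 = $350.79
City income tax: $2,505.65 × 0.0327 = $81.93
State withholding: $2,505.65 × 0.04 = $100.23
PFL insurance: $2,675.57 × 0.01 = $26.76
State disability insurance: $2,675.57 × 0.0125 = $33.44
Charitable contribution: $54.66
Total deductions = $169.92 + $350.79 + $81.93 + $100.23 + $26.76 + $33.44 + $54.66 = $817.73
Net pay = $2,675.57 − $817.73 = $1,857.84

$1,857.84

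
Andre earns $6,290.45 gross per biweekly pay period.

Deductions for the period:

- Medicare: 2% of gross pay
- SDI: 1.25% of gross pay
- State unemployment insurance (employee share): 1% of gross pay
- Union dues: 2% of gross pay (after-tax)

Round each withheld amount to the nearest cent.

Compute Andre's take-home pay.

$5,897.30

SDI: $6,290.45 × 0.0125 = $78.63
State unemployment insurance (employee share): $6,290.45 × 0.01 = $62.90
Medicare: $6,290.45 × 0.02 = $125.81
Union dues: $6,290.45 × 0.02 = $125.81
Total deductions = $78.63 + $62.90 + $125.81 + $125.81 = $393.15
Net pay = $6,290.45 − $393.15 = $5,897.30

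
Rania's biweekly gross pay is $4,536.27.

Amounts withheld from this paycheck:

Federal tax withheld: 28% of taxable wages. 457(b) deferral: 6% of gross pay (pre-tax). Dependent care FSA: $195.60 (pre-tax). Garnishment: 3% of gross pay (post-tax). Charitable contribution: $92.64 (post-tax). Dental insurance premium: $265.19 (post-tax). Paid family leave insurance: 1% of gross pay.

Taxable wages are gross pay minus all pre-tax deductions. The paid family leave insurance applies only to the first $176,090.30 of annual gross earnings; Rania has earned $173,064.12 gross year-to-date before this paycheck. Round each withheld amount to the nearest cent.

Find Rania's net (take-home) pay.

$2,405.13

Dependent care FSA: $195.60
457(b) deferral: $4,536.27 × 0.06 = $272.18
Pre-tax total = $195.60 + $272.18 = $467.78
Taxable wages = $4,536.27 − $467.78 = $4,068.49
Federal tax withheld: $4,068.49 × 0.28 = $1,139.18
Paid family leave insurance: only $176,090.30 − $173,064.12 = $3,026.18 of this check is subject → $3,026.18 × 0.01 = $30.26
Charitable contribution: $92.64
Dental insurance premium: $265.19
Garnishment: $4,536.27 × 0.03 = $136.09
Total deductions = $195.60 + $272.18 + $1,139.18 + $30.26 + $92.64 + $265.19 + $136.09 = $2,131.14
Net pay = $4,536.27 − $2,131.14 = $2,405.13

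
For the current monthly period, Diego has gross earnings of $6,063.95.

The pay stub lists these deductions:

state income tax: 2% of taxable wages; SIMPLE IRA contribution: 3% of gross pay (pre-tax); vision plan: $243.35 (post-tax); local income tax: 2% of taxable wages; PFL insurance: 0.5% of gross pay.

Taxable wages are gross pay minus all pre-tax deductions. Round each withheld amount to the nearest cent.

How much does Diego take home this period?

$5,373.08

SIMPLE IRA contribution: $6,063.95 × 0.03 = $181.92
Taxable wages = $6,063.95 − $181.92 = $5,882.03
Local income tax: $5,882.03 × 0.02 = $117.64
State income tax: $5,882.03 × 0.02 = $117.64
PFL insurance: $6,063.95 × 0.005 = $30.32
Vision plan: $243.35
Total deductions = $181.92 + $117.64 + $117.64 + $30.32 + $243.35 = $690.87
Net pay = $6,063.95 − $690.87 = $5,373.08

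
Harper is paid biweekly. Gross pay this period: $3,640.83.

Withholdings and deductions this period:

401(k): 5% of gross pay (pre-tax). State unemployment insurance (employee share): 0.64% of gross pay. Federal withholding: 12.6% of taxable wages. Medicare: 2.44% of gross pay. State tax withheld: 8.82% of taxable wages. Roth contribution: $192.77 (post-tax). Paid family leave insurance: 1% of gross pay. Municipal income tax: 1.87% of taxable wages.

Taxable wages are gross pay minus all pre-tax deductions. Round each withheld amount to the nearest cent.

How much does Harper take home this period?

$2,311.91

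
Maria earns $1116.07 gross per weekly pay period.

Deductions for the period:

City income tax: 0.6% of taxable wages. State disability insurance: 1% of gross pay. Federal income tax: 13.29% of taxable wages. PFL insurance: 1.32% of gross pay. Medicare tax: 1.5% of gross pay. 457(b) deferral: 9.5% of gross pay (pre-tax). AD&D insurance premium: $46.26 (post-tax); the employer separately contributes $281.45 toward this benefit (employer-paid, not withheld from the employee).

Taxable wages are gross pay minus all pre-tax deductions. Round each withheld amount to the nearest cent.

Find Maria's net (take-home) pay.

$780.86

457(b) deferral: $1116.07 × 0.095 = $106.03
Taxable wages = $1116.07 − $106.03 = $1010.04
City income tax: $1010.04 × 0.006 = $6.06
Federal income tax: $1010.04 × 0.1329 = $134.23
PFL insurance: $1116.07 × 0.0132 = $14.73
Medicare tax: $1116.07 × 0.015 = $16.74
State disability insurance: $1116.07 × 0.01 = $11.16
AD&D insurance premium: $46.26
(Employer's $281.45 toward AD&D insurance premium is not withheld from the employee.)
Total deductions = $106.03 + $6.06 + $134.23 + $14.73 + $16.74 + $11.16 + $46.26 = $335.21
Net pay = $1116.07 − $335.21 = $780.86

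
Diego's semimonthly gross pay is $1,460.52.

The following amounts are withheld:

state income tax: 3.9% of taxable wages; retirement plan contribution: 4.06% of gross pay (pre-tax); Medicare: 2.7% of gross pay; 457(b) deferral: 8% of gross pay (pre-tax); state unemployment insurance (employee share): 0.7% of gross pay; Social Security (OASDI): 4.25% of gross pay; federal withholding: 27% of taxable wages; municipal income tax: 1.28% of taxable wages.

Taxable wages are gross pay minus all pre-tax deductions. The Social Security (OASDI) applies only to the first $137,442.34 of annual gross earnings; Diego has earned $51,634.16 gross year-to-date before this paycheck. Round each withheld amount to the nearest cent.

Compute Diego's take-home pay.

$759.35

457(b) deferral: $1,460.52 × 0.08 = $116.84
Retirement plan contribution: $1,460.52 × 0.0406 = $59.30
Pre-tax total = $116.84 + $59.30 = $176.14
Taxable wages = $1,460.52 − $176.14 = $1,284.38
Federal withholding: $1,284.38 × 0.27 = $346.78
Municipal income tax: $1,284.38 × 0.0128 = $16.44
State income tax: $1,284.38 × 0.039 = $50.09
State unemployment insurance (employee share): $1,460.52 × 0.007 = $10.22
Medicare: $1,460.52 × 0.027 = $39.43
Social Security (OASDI): cap not yet reached, full $1,460.52 is subject → $1,460.52 × 0.0425 = $62.07
Total deductions = $116.84 + $59.30 + $346.78 + $16.44 + $50.09 + $10.22 + $39.43 + $62.07 = $701.17
Net pay = $1,460.52 − $701.17 = $759.35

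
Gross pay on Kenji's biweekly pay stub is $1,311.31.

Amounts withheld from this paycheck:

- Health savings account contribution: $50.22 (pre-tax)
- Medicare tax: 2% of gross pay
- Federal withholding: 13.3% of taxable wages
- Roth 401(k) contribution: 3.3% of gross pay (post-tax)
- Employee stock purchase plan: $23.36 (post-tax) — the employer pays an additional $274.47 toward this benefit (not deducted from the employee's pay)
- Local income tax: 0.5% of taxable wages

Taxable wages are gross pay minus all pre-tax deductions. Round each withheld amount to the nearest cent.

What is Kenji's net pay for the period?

$994.20

Health savings account contribution: $50.22
Taxable wages = $1,311.31 − $50.22 = $1,261.09
Local income tax: $1,261.09 × 0.005 = $6.31
Federal withholding: $1,261.09 × 0.133 = $167.72
Medicare tax: $1,311.31 × 0.02 = $26.23
Roth 401(k) contribution: $1,311.31 × 0.033 = $43.27
Employee stock purchase plan: $23.36
(Employer's $274.47 toward employee stock purchase plan is not withheld from the employee.)
Total deductions = $50.22 + $6.31 + $167.72 + $26.23 + $43.27 + $23.36 = $317.11
Net pay = $1,311.31 − $317.11 = $994.20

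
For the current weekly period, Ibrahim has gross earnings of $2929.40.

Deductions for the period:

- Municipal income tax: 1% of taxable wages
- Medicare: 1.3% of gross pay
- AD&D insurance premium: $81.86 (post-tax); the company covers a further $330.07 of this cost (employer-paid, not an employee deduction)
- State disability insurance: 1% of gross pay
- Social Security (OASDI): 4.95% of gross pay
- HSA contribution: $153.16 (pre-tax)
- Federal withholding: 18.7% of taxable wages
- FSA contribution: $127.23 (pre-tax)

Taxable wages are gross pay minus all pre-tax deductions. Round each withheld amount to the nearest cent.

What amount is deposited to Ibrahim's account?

$1832.92

HSA contribution: $153.16
FSA contribution: $127.23
Pre-tax total = $153.16 + $127.23 = $280.39
Taxable wages = $2929.40 − $280.39 = $2649.01
Federal withholding: $2649.01 × 0.187 = $495.36
Municipal income tax: $2649.01 × 0.01 = $26.49
Social Security (OASDI): $2929.40 × 0.0495 = $145.01
State disability insurance: $2929.40 × 0.01 = $29.29
Medicare: $2929.40 × 0.013 = $38.08
AD&D insurance premium: $81.86
(Employer's $330.07 toward AD&D insurance premium is not withheld from the employee.)
Total deductions = $153.16 + $127.23 + $495.36 + $26.49 + $145.01 + $29.29 + $38.08 + $81.86 = $1096.48
Net pay = $2929.40 − $1096.48 = $1832.92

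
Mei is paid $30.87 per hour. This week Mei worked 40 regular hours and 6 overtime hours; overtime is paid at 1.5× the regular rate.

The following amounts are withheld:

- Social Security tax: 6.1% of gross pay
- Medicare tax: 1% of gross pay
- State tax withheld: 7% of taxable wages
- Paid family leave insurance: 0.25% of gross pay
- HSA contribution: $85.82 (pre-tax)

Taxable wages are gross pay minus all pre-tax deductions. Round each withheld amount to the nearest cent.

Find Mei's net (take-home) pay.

$1,215.75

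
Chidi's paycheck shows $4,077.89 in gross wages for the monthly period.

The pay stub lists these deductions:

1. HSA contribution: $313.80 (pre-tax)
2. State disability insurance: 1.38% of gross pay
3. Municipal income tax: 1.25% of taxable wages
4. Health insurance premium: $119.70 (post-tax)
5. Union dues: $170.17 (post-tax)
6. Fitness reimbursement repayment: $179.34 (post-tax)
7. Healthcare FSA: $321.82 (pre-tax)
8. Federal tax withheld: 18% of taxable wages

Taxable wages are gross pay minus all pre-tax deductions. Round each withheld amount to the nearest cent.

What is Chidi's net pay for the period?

$2,254.15

Healthcare FSA: $321.82
HSA contribution: $313.80
Pre-tax total = $321.82 + $313.80 = $635.62
Taxable wages = $4,077.89 − $635.62 = $3,442.27
Federal tax withheld: $3,442.27 × 0.18 = $619.61
Municipal income tax: $3,442.27 × 0.0125 = $43.03
State disability insurance: $4,077.89 × 0.0138 = $56.27
Health insurance premium: $119.70
Union dues: $170.17
Fitness reimbursement repayment: $179.34
Total deductions = $321.82 + $313.80 + $619.61 + $43.03 + $56.27 + $119.70 + $170.17 + $179.34 = $1,823.74
Net pay = $4,077.89 − $1,823.74 = $2,254.15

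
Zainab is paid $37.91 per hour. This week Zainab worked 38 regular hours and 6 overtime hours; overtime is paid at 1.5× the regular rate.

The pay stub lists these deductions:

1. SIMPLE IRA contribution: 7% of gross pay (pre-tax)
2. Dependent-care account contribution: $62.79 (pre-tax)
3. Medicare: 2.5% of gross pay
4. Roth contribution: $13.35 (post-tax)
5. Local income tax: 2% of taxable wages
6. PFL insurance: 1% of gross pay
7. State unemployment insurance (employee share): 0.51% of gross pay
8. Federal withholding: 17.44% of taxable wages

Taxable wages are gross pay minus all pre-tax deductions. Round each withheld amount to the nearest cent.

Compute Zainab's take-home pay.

$1199.53

Regular pay: 38 × $37.91 = $1440.58
Overtime pay: 6 × $37.91 × 1.5 = $341.19
Gross pay = $1440.58 + $341.19 = $1781.77
Dependent-care account contribution: $62.79
SIMPLE IRA contribution: $1781.77 × 0.07 = $124.72
Pre-tax total = $62.79 + $124.72 = $187.51
Taxable wages = $1781.77 − $187.51 = $1594.26
Federal withholding: $1594.26 × 0.1744 = $278.04
Local income tax: $1594.26 × 0.02 = $31.89
Medicare: $1781.77 × 0.025 = $44.54
PFL insurance: $1781.77 × 0.01 = $17.82
State unemployment insurance (employee share): $1781.77 × 0.0051 = $9.09
Roth contribution: $13.35
Total deductions = $62.79 + $124.72 + $278.04 + $31.89 + $44.54 + $17.82 + $9.09 + $13.35 = $582.24
Net pay = $1781.77 − $582.24 = $1199.53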